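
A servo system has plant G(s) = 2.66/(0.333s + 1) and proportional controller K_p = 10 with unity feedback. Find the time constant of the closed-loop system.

Closed loop: T(s) = K_p·G/(1+K_p·G) = 26.6/(0.333s + 1 + 26.6), with pole at s = −(1 + 26.6)/0.333 = −82.88.
Closed-loop time constant τ = 1/82.88 = 0.0121 s.

τ = 0.0121 s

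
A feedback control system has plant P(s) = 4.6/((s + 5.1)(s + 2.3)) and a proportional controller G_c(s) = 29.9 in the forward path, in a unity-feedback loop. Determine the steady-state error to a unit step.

0.0786

The loop is type 0. Static position error constant K_pos = G_c(0)·P(0) = 29.9·0.3922 = 11.73.
Steady-state error to a unit step: e_ss = 1/(1+K_pos) = 1/12.73 = 0.0786.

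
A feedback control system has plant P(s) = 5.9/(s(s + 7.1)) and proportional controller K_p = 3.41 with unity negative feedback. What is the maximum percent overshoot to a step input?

The closed-loop denominator s² + 7.1s + 20.12 gives ω_n = √20.12 = 4.485 and ζ = 7.1/(2ω_n) = 0.7915.
%OS = 100·exp(−πζ/√(1−ζ²)) = 100·exp(−π·0.7915/√0.3736) = 1.71%.

1.71%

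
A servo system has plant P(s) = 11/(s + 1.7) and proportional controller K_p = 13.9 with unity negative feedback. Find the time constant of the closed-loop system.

Closed-loop transfer function: T(s) = K_p·P(s)/(1 + K_p·P(s)) = 152.9/(s + 1.7 + 152.9) = 152.9/(s + 154.6).
Time constant τ = 1/154.6 = 0.00647 s.

τ = 0.00647 s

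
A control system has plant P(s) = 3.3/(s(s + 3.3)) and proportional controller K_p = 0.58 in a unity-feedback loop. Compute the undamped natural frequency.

The closed-loop denominator is s(s+3.3) + 0.58·3.3 = s² + 3.3s + 1.914.
Matching s² + 2ζω_n s + ω_n²: ω_n = √1.914 = 1.383 rad/s and 2ζω_n = 3.3, so ζ = 3.3/(2·1.383) = 1.19.

ω_n = 1.38 rad/s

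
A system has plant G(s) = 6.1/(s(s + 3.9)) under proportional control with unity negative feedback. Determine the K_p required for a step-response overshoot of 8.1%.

From %OS = 100·exp(−πζ/√(1−ζ²)) = 8.1%, ζ = −ln(0.081)/√(π²+ln²(0.081)) = 0.6247.
Characteristic equation s² + 3.9s + 6.1K_p = 0 gives ζ = 3.9/(2√(6.1K_p)).
Setting ζ = 0.6247: √(6.1K_p) = 3.9/(2·0.6247) = 3.121, so K_p = 9.744/6.1 = 1.6.

K_p = 1.6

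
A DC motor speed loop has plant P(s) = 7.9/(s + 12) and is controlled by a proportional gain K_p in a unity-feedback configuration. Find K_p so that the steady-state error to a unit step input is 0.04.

K_p = 36.5

The loop is type 0, so e_ss(step) = 1/(1 + K_pos) with K_pos = K_p·P(0).
P(0) = 0.6583. Require 1/(1 + K_p·0.6583) = 0.04, so 1 + 0.6583·K_p = 25.
K_p = (25 − 1)/0.6583 = 36.5.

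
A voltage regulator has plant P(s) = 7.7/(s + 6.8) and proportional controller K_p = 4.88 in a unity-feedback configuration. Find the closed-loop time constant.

Closed-loop transfer function: T(s) = K_p·P(s)/(1 + K_p·P(s)) = 37.58/(s + 6.8 + 37.58) = 37.58/(s + 44.38).
Time constant τ = 1/44.38 = 0.0225 s.

τ = 0.0225 s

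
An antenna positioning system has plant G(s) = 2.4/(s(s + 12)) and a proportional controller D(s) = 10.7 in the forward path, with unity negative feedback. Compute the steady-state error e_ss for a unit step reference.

0

The open loop D(s)G(s) has a pole at the origin (type 1), so the static position error constant is infinite and e_ss = 1/(1+∞) = 0.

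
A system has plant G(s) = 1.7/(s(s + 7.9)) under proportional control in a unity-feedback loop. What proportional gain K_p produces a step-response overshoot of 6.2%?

From %OS = 100·exp(−πζ/√(1−ζ²)) = 6.2%, ζ = −ln(0.062)/√(π²+ln²(0.062)) = 0.6628.
Characteristic equation s² + 7.9s + 1.7K_p = 0 gives ζ = 7.9/(2√(1.7K_p)).
Setting ζ = 0.6628: √(1.7K_p) = 7.9/(2·0.6628) = 5.96, so K_p = 35.52/1.7 = 20.9.

K_p = 20.9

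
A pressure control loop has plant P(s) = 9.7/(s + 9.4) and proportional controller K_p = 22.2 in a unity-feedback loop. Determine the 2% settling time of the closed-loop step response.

T_s ≈ 0.0178 s

Closed-loop transfer function: T(s) = K_p·P(s)/(1 + K_p·P(s)) = 215.3/(s + 9.4 + 215.3) = 215.3/(s + 224.7).
Time constant τ = 1/224.7 = 0.00445 s, so the 2% settling time is about 4τ = 0.0178 s.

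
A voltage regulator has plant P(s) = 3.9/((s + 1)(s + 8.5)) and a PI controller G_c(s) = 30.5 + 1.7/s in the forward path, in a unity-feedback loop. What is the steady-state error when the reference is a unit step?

The open loop G_c(s)P(s) has a pole at the origin (type 1), so the static position error constant is infinite and e_ss = 1/(1+∞) = 0.

0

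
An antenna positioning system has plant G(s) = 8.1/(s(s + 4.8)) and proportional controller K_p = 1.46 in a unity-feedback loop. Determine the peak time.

The closed-loop denominator s² + 4.8s + 11.83 gives ω_n = √11.83 = 3.439 and ζ = 4.8/(2ω_n) = 0.6979.
Damped frequency ω_d = ω_n√(1−ζ²) = 2.463 rad/s, so peak time T_p = π/ω_d = 1.28 s.

T_p = 1.28 s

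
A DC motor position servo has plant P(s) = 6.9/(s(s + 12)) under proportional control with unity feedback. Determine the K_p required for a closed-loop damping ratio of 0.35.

Closed-loop characteristic equation: s² + 12s + K_p·6.9 = 0.
So ω_n = √(6.9K_p) and 2ζω_n = 12, giving ζ = 12/(2√(6.9K_p)).
Setting ζ = 0.35: √(6.9K_p) = 12/(2·0.35) = 17.14, so K_p = 293.9/6.9 = 42.6.

K_p = 42.6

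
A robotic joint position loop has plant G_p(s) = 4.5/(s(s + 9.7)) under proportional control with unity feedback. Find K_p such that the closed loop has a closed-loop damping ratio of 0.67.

K_p = 11.6

Closed-loop characteristic equation: s² + 9.7s + K_p·4.5 = 0.
So ω_n = √(4.5K_p) and 2ζω_n = 9.7, giving ζ = 9.7/(2√(4.5K_p)).
Setting ζ = 0.67: √(4.5K_p) = 9.7/(2·0.67) = 7.239, so K_p = 52.4/4.5 = 11.6.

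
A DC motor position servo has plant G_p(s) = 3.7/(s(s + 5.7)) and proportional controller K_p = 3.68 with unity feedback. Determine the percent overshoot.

From 1 + K_pG_p(s) = 0: s² + 5.7s + 13.62 = 0 ⇒ ω_n = 3.69, ζ = 0.7724.
%OS = 100·exp(−πζ/√(1−ζ²)) = 100·exp(−π·0.7724/√0.4035) = 2.19%.

2.19%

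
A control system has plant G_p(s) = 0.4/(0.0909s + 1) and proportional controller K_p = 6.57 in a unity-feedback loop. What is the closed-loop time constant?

τ = 0.0251 s

Closed loop: T(s) = K_p·G_p/(1+K_p·G_p) = 2.628/(0.0909s + 1 + 2.628), with pole at s = −(1 + 2.628)/0.0909 = −39.91.
Closed-loop time constant τ = 1/39.91 = 0.0251 s.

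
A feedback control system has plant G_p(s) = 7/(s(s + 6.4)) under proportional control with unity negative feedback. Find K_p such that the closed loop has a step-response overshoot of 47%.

K_p = 26.8

From %OS = 100·exp(−πζ/√(1−ζ²)) = 47%, ζ = −ln(0.47)/√(π²+ln²(0.47)) = 0.2337.
Characteristic equation s² + 6.4s + 7K_p = 0 gives ζ = 6.4/(2√(7K_p)).
Setting ζ = 0.2337: √(7K_p) = 6.4/(2·0.2337) = 13.69, so K_p = 187.5/7 = 26.8.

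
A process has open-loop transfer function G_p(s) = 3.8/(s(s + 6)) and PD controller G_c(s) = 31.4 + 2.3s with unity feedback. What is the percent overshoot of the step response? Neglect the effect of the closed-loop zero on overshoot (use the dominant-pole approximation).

5.66%

Forward path: (31.4 + 2.3s)·3.8/(s(s+6)). The closed-loop characteristic equation is s² + (6 + 3.8·2.3)s + 3.8·31.4 = 0.
That is s² + 14.74s + 119.3 = 0, so ω_n = 10.92 rad/s and ζ = 14.74/(2·10.92) = 0.6747.
%OS = 100·exp(−πζ/√(1−ζ²)) = 5.66%.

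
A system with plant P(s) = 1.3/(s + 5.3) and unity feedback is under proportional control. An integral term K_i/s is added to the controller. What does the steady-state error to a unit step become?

The integrator makes K_pos = lim_{s→0} C(s)G(s) infinite, so e_ss = 1/(1+K_pos) = 0.

0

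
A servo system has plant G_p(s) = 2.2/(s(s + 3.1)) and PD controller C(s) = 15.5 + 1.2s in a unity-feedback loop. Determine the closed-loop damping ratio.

Forward path: (15.5 + 1.2s)·2.2/(s(s+3.1)). The closed-loop characteristic equation is s² + (3.1 + 2.2·1.2)s + 2.2·15.5 = 0.
That is s² + 5.74s + 34.1 = 0, so ω_n = 5.84 rad/s and ζ = 5.74/(2·5.84) = 0.4915.

ζ = 0.491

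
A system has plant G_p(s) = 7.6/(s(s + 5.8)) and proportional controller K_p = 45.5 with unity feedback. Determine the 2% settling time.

T_s ≈ 1.38 s

From 1 + K_pG_p(s) = 0: s² + 5.8s + 345.8 = 0 ⇒ ω_n = 18.6, ζ = 0.156.
2% settling time T_s ≈ 4/(ζω_n) = 4/2.9 = 1.38 s.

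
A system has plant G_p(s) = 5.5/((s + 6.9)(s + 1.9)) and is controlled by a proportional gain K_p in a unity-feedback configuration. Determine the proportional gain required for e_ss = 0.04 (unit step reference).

The loop is type 0, so e_ss(step) = 1/(1 + K_pos) with K_pos = K_p·G_p(0).
G_p(0) = 0.4195. Require 1/(1 + K_p·0.4195) = 0.04, so 1 + 0.4195·K_p = 25.
K_p = (25 − 1)/0.4195 = 57.2.

K_p = 57.2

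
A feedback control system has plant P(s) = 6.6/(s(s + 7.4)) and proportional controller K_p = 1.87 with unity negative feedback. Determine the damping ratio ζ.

1 + K_p·P(s) = 0 gives s² + 7.4s + 12.34 = 0.
So ω_n² = 12.34 ⇒ ω_n = 3.513 rad/s, and ζ = 7.4/(2ω_n) = 1.05.

ζ = 1.05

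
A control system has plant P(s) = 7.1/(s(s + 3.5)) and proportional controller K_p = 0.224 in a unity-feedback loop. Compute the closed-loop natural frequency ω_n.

With unity feedback the closed-loop characteristic equation is s² + 3.5s + 0.224·7.1 = s² + 3.5s + 1.59 = 0.
So ω_n² = 1.59 ⇒ ω_n = 1.261 rad/s, and ζ = 3.5/(2ω_n) = 1.39.

ω_n = 1.26 rad/s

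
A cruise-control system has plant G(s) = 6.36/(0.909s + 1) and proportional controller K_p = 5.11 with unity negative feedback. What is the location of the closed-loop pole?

s = -36.85

Closed loop: T(s) = K_p·G/(1+K_p·G) = 32.5/(0.909s + 1 + 32.5), with pole at s = −(1 + 32.5)/0.909 = −36.85.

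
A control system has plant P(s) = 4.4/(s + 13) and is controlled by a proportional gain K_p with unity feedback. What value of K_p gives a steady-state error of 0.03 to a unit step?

K_p = 95.5

Steady-state error for a unit step on this type-0 loop is 1/(1 + K_p·P(0)).
P(0) = 0.3385. Require 1/(1 + K_p·0.3385) = 0.03, so 1 + 0.3385·K_p = 33.33.
K_p = (33.33 − 1)/0.3385 = 95.5.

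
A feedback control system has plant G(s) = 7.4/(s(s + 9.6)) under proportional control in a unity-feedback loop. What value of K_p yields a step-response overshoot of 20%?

K_p = 15

From %OS = 100·exp(−πζ/√(1−ζ²)) = 20%, ζ = −ln(0.2)/√(π²+ln²(0.2)) = 0.4559.
Characteristic equation s² + 9.6s + 7.4K_p = 0 gives ζ = 9.6/(2√(7.4K_p)).
Setting ζ = 0.4559: √(7.4K_p) = 9.6/(2·0.4559) = 10.53, so K_p = 110.8/7.4 = 15.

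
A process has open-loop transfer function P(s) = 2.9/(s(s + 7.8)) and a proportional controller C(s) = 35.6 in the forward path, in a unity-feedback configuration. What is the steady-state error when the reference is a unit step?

The open loop C(s)P(s) has a pole at the origin (type 1), so the static position error constant is infinite and e_ss = 1/(1+∞) = 0.

0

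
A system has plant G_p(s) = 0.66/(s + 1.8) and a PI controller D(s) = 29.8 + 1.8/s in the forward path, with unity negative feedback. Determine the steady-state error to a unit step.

The open loop D(s)G_p(s) has a pole at the origin (type 1), so the static position error constant is infinite and e_ss = 1/(1+∞) = 0.

0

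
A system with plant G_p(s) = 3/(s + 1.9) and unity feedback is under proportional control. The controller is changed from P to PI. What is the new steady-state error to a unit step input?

0

Adding integral action puts a pole at s = 0 in the forward path, raising the system type to 1; a type-1 loop has zero steady-state error to a step.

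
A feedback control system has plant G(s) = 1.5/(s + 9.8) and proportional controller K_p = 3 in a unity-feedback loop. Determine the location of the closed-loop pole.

Closed-loop transfer function: T(s) = K_p·G(s)/(1 + K_p·G(s)) = 4.5/(s + 9.8 + 4.5) = 4.5/(s + 14.3).
The closed-loop pole is at s = −14.3.

s = -14.3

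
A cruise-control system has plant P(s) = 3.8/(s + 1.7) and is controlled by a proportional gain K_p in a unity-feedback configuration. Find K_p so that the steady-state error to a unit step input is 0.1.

K_p = 4.03

The loop is type 0, so e_ss(step) = 1/(1 + K_pos) with K_pos = K_p·P(0).
P(0) = 2.235. Require 1/(1 + K_p·2.235) = 0.1, so 1 + 2.235·K_p = 10.
K_p = (10 − 1)/2.235 = 4.03.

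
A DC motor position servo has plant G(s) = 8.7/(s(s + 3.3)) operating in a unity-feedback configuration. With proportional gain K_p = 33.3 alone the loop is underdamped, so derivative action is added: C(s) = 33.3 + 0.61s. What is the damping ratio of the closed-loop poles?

ζ = 0.253

Forward path: (33.3 + 0.61s)·8.7/(s(s+3.3)). The closed-loop characteristic equation is s² + (3.3 + 8.7·0.61)s + 8.7·33.3 = 0.
That is s² + 8.607s + 289.7 = 0, so ω_n = 17.02 rad/s and ζ = 8.607/(2·17.02) = 0.2528.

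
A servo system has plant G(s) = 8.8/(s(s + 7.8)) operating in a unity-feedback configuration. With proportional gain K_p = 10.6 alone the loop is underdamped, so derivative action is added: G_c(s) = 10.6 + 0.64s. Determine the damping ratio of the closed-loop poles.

Forward path: (10.6 + 0.64s)·8.8/(s(s+7.8)). The closed-loop characteristic equation is s² + (7.8 + 8.8·0.64)s + 8.8·10.6 = 0.
That is s² + 13.43s + 93.28 = 0, so ω_n = 9.658 rad/s and ζ = 13.43/(2·9.658) = 0.6954.

ζ = 0.695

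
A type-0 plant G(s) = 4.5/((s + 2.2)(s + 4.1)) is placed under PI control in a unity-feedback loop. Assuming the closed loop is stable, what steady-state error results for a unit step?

0

The PI controller's integrator makes the forward path type 1, so e_ss to a step is zero.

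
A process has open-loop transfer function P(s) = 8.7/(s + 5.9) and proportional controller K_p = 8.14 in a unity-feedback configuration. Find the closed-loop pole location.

s = -76.72

Closed-loop transfer function: T(s) = K_p·P(s)/(1 + K_p·P(s)) = 70.82/(s + 5.9 + 70.82) = 70.82/(s + 76.72).
The closed-loop pole is at s = −76.72.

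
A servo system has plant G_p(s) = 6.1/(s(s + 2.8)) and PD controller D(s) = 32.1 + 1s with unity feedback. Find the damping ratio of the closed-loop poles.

Forward path: (32.1 + 1s)·6.1/(s(s+2.8)). The closed-loop characteristic equation is s² + (2.8 + 6.1·1)s + 6.1·32.1 = 0.
That is s² + 8.9s + 195.8 = 0, so ω_n = 13.99 rad/s and ζ = 8.9/(2·13.99) = 0.318.

ζ = 0.318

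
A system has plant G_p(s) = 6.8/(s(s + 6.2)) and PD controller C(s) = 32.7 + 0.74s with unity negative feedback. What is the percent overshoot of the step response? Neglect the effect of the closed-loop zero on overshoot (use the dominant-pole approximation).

Forward path: (32.7 + 0.74s)·6.8/(s(s+6.2)). The closed-loop characteristic equation is s² + (6.2 + 6.8·0.74)s + 6.8·32.7 = 0.
That is s² + 11.23s + 222.4 = 0, so ω_n = 14.91 rad/s and ζ = 11.23/(2·14.91) = 0.3766.
%OS = 100·exp(−πζ/√(1−ζ²)) = 27.9%.

27.9%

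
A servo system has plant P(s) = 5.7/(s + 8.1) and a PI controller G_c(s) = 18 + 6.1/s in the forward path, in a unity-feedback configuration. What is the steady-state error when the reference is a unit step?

The open loop G_c(s)P(s) has a pole at the origin (type 1), so the static position error constant is infinite and e_ss = 1/(1+∞) = 0.

0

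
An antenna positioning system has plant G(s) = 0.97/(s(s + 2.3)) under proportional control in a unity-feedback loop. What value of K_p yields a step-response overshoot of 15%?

K_p = 5.1

From %OS = 100·exp(−πζ/√(1−ζ²)) = 15%, ζ = −ln(0.15)/√(π²+ln²(0.15)) = 0.5169.
Characteristic equation s² + 2.3s + 0.97K_p = 0 gives ζ = 2.3/(2√(0.97K_p)).
Setting ζ = 0.5169: √(0.97K_p) = 2.3/(2·0.5169) = 2.225, so K_p = 4.949/0.97 = 5.1.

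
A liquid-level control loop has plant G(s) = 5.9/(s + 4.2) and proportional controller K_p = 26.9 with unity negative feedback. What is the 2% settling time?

Closed-loop transfer function: T(s) = K_p·G(s)/(1 + K_p·G(s)) = 158.7/(s + 4.2 + 158.7) = 158.7/(s + 162.9).
Time constant τ = 1/162.9 = 0.006138 s, so the 2% settling time is about 4τ = 0.0246 s.

T_s ≈ 0.0246 s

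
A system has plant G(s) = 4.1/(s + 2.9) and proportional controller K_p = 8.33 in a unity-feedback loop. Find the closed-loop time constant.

Closed-loop transfer function: T(s) = K_p·G(s)/(1 + K_p·G(s)) = 34.15/(s + 2.9 + 34.15) = 34.15/(s + 37.05).
Time constant τ = 1/37.05 = 0.027 s.

τ = 0.027 s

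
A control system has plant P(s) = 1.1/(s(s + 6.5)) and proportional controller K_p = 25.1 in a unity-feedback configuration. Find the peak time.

The closed-loop denominator s² + 6.5s + 27.61 gives ω_n = √27.61 = 5.255 and ζ = 6.5/(2ω_n) = 0.6185.
Damped frequency ω_d = ω_n√(1−ζ²) = 4.129 rad/s, so peak time T_p = π/ω_d = 0.761 s.

T_p = 0.761 s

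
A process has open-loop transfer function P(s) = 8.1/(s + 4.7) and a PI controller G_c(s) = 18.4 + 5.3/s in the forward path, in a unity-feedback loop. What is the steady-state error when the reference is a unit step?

The open loop G_c(s)P(s) has a pole at the origin (type 1), so the static position error constant is infinite and e_ss = 1/(1+∞) = 0.

0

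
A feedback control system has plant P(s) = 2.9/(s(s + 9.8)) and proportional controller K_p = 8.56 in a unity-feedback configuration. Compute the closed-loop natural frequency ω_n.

1 + K_p·P(s) = 0 gives s² + 9.8s + 24.82 = 0.
So ω_n² = 24.82 ⇒ ω_n = 4.982 rad/s, and ζ = 9.8/(2ω_n) = 0.983.

ω_n = 4.98 rad/s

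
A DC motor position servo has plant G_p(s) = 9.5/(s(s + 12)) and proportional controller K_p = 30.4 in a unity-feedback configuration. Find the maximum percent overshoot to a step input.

30.6%

From 1 + K_pG_p(s) = 0: s² + 12s + 288.8 = 0 ⇒ ω_n = 16.99, ζ = 0.3531.
%OS = 100·exp(−πζ/√(1−ζ²)) = 100·exp(−π·0.3531/√0.8753) = 30.6%.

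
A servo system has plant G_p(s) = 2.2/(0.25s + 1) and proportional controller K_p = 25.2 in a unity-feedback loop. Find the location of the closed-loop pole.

Closed loop: T(s) = K_p·G_p/(1+K_p·G_p) = 55.44/(0.25s + 1 + 55.44), with pole at s = −(1 + 55.44)/0.25 = −225.8.

s = -225.8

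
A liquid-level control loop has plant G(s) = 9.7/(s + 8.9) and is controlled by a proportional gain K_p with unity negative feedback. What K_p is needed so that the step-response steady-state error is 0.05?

For a type-0 loop with proportional control, e_ss = 1/(1 + K_p·G(0)).
G(0) = 1.09. Require 1/(1 + K_p·1.09) = 0.05, so 1 + 1.09·K_p = 20.
K_p = (20 − 1)/1.09 = 17.4.

K_p = 17.4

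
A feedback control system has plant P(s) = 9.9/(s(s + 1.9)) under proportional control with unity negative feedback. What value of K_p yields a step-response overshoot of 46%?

K_p = 1.58

From %OS = 100·exp(−πζ/√(1−ζ²)) = 46%, ζ = −ln(0.46)/√(π²+ln²(0.46)) = 0.24.
Characteristic equation s² + 1.9s + 9.9K_p = 0 gives ζ = 1.9/(2√(9.9K_p)).
Setting ζ = 0.24: √(9.9K_p) = 1.9/(2·0.24) = 3.959, so K_p = 15.67/9.9 = 1.58.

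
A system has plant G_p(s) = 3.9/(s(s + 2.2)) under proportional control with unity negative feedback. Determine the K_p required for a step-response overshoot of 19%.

From %OS = 100·exp(−πζ/√(1−ζ²)) = 19%, ζ = −ln(0.19)/√(π²+ln²(0.19)) = 0.4673.
Characteristic equation s² + 2.2s + 3.9K_p = 0 gives ζ = 2.2/(2√(3.9K_p)).
Setting ζ = 0.4673: √(3.9K_p) = 2.2/(2·0.4673) = 2.354, so K_p = 5.54/3.9 = 1.42.

K_p = 1.42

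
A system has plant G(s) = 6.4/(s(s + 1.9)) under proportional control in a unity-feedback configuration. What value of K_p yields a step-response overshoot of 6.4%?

From %OS = 100·exp(−πζ/√(1−ζ²)) = 6.4%, ζ = −ln(0.064)/√(π²+ln²(0.064)) = 0.6585.
Characteristic equation s² + 1.9s + 6.4K_p = 0 gives ζ = 1.9/(2√(6.4K_p)).
Setting ζ = 0.6585: √(6.4K_p) = 1.9/(2·0.6585) = 1.443, so K_p = 2.081/6.4 = 0.325.

K_p = 0.325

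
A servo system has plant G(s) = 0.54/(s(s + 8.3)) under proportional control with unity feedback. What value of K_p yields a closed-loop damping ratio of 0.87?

K_p = 42.1

Closed-loop characteristic equation: s² + 8.3s + K_p·0.54 = 0.
So ω_n = √(0.54K_p) and 2ζω_n = 8.3, giving ζ = 8.3/(2√(0.54K_p)).
Setting ζ = 0.87: √(0.54K_p) = 8.3/(2·0.87) = 4.77, so K_p = 22.75/0.54 = 42.1.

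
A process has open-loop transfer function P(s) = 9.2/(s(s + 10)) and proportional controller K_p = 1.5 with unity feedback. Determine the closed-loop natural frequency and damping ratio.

With unity feedback the closed-loop characteristic equation is s² + 10s + 1.5·9.2 = s² + 10s + 13.8 = 0.
So ω_n² = 13.8 ⇒ ω_n = 3.715 rad/s, and ζ = 10/(2ω_n) = 1.35.

ω_n = 3.71 rad/s, ζ = 1.35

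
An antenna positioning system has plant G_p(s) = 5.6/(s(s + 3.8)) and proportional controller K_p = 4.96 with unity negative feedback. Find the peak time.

Closed-loop characteristic equation: s² + 3.8s + 27.78 = 0, so ω_n = 5.27 rad/s and ζ = 3.8/(2·5.27) = 0.3605.
Damped frequency ω_d = ω_n√(1−ζ²) = 4.916 rad/s, so peak time T_p = π/ω_d = 0.639 s.

T_p = 0.639 s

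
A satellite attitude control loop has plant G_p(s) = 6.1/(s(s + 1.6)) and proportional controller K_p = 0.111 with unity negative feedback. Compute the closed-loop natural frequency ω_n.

The closed-loop denominator is s(s+1.6) + 0.111·6.1 = s² + 1.6s + 0.6771.
So ω_n² = 0.6771 ⇒ ω_n = 0.8229 rad/s, and ζ = 1.6/(2ω_n) = 0.972.

ω_n = 0.823 rad/s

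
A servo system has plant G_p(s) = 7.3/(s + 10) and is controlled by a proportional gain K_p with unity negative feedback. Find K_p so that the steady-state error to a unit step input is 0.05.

The loop is type 0, so e_ss(step) = 1/(1 + K_pos) with K_pos = K_p·G_p(0).
G_p(0) = 0.73. Require 1/(1 + K_p·0.73) = 0.05, so 1 + 0.73·K_p = 20.
K_p = (20 − 1)/0.73 = 26.

K_p = 26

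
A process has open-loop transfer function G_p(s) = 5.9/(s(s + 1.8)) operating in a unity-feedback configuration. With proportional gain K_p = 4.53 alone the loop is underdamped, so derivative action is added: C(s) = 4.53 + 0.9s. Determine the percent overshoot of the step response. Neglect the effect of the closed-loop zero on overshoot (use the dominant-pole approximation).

5.1%

Forward path: (4.53 + 0.9s)·5.9/(s(s+1.8)). The closed-loop characteristic equation is s² + (1.8 + 5.9·0.9)s + 5.9·4.53 = 0.
That is s² + 7.11s + 26.73 = 0, so ω_n = 5.17 rad/s and ζ = 7.11/(2·5.17) = 0.6876.
%OS = 100·exp(−πζ/√(1−ζ²)) = 5.1%.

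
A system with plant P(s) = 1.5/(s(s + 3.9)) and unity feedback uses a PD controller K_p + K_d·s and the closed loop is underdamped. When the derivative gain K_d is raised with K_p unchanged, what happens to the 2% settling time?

decrease

Characteristic equation s² + (3.9 + 1.5K_d)s + 1.5K_p = 0: raising K_d increases ζω_n = (3.9+1.5K_d)/2 while the loop stays underdamped, so T_s ≈ 4/(ζω_n) decreases.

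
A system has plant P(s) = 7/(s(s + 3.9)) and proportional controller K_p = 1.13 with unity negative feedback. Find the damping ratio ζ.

ζ = 0.693

1 + K_p·P(s) = 0 gives s² + 3.9s + 7.91 = 0.
So ω_n² = 7.91 ⇒ ω_n = 2.812 rad/s, and ζ = 3.9/(2ω_n) = 0.693.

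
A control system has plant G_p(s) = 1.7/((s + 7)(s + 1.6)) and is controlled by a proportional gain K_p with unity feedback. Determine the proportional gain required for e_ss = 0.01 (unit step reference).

K_p = 652

For a type-0 loop with proportional control, e_ss = 1/(1 + K_p·G_p(0)).
G_p(0) = 0.1518. Require 1/(1 + K_p·0.1518) = 0.01, so 1 + 0.1518·K_p = 100.
K_p = (100 − 1)/0.1518 = 652.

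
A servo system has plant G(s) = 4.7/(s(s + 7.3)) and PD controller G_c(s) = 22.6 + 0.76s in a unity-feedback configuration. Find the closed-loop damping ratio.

Forward path: (22.6 + 0.76s)·4.7/(s(s+7.3)). The closed-loop characteristic equation is s² + (7.3 + 4.7·0.76)s + 4.7·22.6 = 0.
That is s² + 10.87s + 106.2 = 0, so ω_n = 10.31 rad/s and ζ = 10.87/(2·10.31) = 0.5274.

ζ = 0.527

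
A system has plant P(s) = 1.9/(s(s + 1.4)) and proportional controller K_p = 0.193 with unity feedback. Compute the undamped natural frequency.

ω_n = 0.606 rad/s

The closed-loop denominator is s(s+1.4) + 0.193·1.9 = s² + 1.4s + 0.3667.
So ω_n² = 0.3667 ⇒ ω_n = 0.6056 rad/s, and ζ = 1.4/(2ω_n) = 1.16.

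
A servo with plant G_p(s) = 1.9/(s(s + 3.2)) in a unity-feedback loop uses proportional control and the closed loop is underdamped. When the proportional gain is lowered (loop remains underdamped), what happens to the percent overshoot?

ζ = 3.2/(2√(1.9K_p)) rises as K_p falls; higher damping means less overshoot.

decrease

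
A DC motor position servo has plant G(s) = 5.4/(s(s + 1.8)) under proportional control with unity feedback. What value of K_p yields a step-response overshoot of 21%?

K_p = 0.758

From %OS = 100·exp(−πζ/√(1−ζ²)) = 21%, ζ = −ln(0.21)/√(π²+ln²(0.21)) = 0.4449.
Characteristic equation s² + 1.8s + 5.4K_p = 0 gives ζ = 1.8/(2√(5.4K_p)).
Setting ζ = 0.4449: √(5.4K_p) = 1.8/(2·0.4449) = 2.023, so K_p = 4.092/5.4 = 0.758.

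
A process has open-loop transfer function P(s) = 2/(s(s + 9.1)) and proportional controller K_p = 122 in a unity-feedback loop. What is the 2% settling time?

T_s ≈ 0.879 s

The closed-loop denominator s² + 9.1s + 244 gives ω_n = √244 = 15.62 and ζ = 9.1/(2ω_n) = 0.2913.
2% settling time T_s ≈ 4/(ζω_n) = 4/4.55 = 0.879 s.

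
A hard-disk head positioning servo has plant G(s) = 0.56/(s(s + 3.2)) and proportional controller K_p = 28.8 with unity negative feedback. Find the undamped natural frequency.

ω_n = 4.02 rad/s

With unity feedback the closed-loop characteristic equation is s² + 3.2s + 28.8·0.56 = s² + 3.2s + 16.13 = 0.
Matching s² + 2ζω_n s + ω_n²: ω_n = √16.13 = 4.016 rad/s and 2ζω_n = 3.2, so ζ = 3.2/(2·4.016) = 0.398.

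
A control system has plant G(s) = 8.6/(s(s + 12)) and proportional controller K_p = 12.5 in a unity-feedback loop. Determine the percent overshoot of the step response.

10.8%

From 1 + K_pG(s) = 0: s² + 12s + 107.5 = 0 ⇒ ω_n = 10.37, ζ = 0.5787.
%OS = 100·exp(−πζ/√(1−ζ²)) = 100·exp(−π·0.5787/√0.6651) = 10.8%.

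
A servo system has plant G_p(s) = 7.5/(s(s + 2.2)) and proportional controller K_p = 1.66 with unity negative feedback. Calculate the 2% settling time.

From 1 + K_pG_p(s) = 0: s² + 2.2s + 12.45 = 0 ⇒ ω_n = 3.528, ζ = 0.3118.
2% settling time T_s ≈ 4/(ζω_n) = 4/1.1 = 3.64 s.

T_s ≈ 3.64 s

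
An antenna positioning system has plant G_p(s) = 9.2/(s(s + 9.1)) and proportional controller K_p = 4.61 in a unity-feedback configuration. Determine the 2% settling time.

From 1 + K_pG_p(s) = 0: s² + 9.1s + 42.41 = 0 ⇒ ω_n = 6.512, ζ = 0.6987.
2% settling time T_s ≈ 4/(ζω_n) = 4/4.55 = 0.879 s.

T_s ≈ 0.879 s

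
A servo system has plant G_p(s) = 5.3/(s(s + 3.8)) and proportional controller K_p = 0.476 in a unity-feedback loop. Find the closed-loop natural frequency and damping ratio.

1 + K_p·G_p(s) = 0 gives s² + 3.8s + 2.523 = 0.
So ω_n² = 2.523 ⇒ ω_n = 1.588 rad/s, and ζ = 3.8/(2ω_n) = 1.2.

ω_n = 1.59 rad/s, ζ = 1.2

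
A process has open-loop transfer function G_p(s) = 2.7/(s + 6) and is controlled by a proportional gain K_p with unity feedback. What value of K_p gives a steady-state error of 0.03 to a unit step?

For a type-0 loop with proportional control, e_ss = 1/(1 + K_p·G_p(0)).
G_p(0) = 0.45. Require 1/(1 + K_p·0.45) = 0.03, so 1 + 0.45·K_p = 33.33.
K_p = (33.33 − 1)/0.45 = 71.9.

K_p = 71.9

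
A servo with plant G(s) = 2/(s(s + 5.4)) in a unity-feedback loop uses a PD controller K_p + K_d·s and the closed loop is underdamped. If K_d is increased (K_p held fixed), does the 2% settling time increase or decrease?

decrease

Characteristic equation s² + (5.4 + 2K_d)s + 2K_p = 0: raising K_d increases ζω_n = (5.4+2K_d)/2 while the loop stays underdamped, so T_s ≈ 4/(ζω_n) decreases.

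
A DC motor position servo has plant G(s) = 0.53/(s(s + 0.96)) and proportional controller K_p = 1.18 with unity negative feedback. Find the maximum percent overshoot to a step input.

9.08%

The closed-loop denominator s² + 0.96s + 0.6254 gives ω_n = √0.6254 = 0.7908 and ζ = 0.96/(2ω_n) = 0.607.
%OS = 100·exp(−πζ/√(1−ζ²)) = 100·exp(−π·0.607/√0.6316) = 9.08%.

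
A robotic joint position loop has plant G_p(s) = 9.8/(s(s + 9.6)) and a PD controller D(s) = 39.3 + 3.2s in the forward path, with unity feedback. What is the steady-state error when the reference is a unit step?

The open loop D(s)G_p(s) has a pole at the origin (type 1), so the static position error constant is infinite and e_ss = 1/(1+∞) = 0.

0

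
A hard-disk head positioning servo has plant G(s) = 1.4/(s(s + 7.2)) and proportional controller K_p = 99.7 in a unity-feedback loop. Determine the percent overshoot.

36.6%

From 1 + K_pG(s) = 0: s² + 7.2s + 139.6 = 0 ⇒ ω_n = 11.81, ζ = 0.3047.
%OS = 100·exp(−πζ/√(1−ζ²)) = 100·exp(−π·0.3047/√0.9072) = 36.6%.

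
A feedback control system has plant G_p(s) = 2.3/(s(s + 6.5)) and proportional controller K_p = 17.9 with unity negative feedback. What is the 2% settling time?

From 1 + K_pG_p(s) = 0: s² + 6.5s + 41.17 = 0 ⇒ ω_n = 6.416, ζ = 0.5065.
2% settling time T_s ≈ 4/(ζω_n) = 4/3.25 = 1.23 s.

T_s ≈ 1.23 s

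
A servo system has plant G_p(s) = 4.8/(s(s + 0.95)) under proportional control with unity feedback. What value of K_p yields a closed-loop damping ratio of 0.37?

K_p = 0.343

Closed-loop characteristic equation: s² + 0.95s + K_p·4.8 = 0.
So ω_n = √(4.8K_p) and 2ζω_n = 0.95, giving ζ = 0.95/(2√(4.8K_p)).
Setting ζ = 0.37: √(4.8K_p) = 0.95/(2·0.37) = 1.284, so K_p = 1.648/4.8 = 0.343.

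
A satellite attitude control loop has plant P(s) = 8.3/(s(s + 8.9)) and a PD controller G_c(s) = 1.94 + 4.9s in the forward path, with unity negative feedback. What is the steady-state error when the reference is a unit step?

The open loop G_c(s)P(s) has a pole at the origin (type 1), so the static position error constant is infinite and e_ss = 1/(1+∞) = 0.

0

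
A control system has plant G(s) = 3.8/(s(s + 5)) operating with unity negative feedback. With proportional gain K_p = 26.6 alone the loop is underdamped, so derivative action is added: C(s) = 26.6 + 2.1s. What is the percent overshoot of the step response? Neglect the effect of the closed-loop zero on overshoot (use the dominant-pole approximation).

7.03%

Forward path: (26.6 + 2.1s)·3.8/(s(s+5)). The closed-loop characteristic equation is s² + (5 + 3.8·2.1)s + 3.8·26.6 = 0.
That is s² + 12.98s + 101.1 = 0, so ω_n = 10.05 rad/s and ζ = 12.98/(2·10.05) = 0.6455.
%OS = 100·exp(−πζ/√(1−ζ²)) = 7.03%.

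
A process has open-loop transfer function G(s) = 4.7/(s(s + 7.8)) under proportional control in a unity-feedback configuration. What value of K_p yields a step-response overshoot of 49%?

K_p = 66

From %OS = 100·exp(−πζ/√(1−ζ²)) = 49%, ζ = −ln(0.49)/√(π²+ln²(0.49)) = 0.2214.
Characteristic equation s² + 7.8s + 4.7K_p = 0 gives ζ = 7.8/(2√(4.7K_p)).
Setting ζ = 0.2214: √(4.7K_p) = 7.8/(2·0.2214) = 17.61, so K_p = 310.2/4.7 = 66.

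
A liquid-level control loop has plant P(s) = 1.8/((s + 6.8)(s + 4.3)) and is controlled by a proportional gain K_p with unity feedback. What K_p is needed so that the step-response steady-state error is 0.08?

For a type-0 loop with proportional control, e_ss = 1/(1 + K_p·P(0)).
P(0) = 0.06156. Require 1/(1 + K_p·0.06156) = 0.08, so 1 + 0.06156·K_p = 12.5.
K_p = (12.5 − 1)/0.06156 = 187.

K_p = 187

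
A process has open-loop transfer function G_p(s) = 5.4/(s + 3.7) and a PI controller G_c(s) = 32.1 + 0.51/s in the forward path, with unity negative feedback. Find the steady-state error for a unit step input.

The open loop G_c(s)G_p(s) has a pole at the origin (type 1), so the static position error constant is infinite and e_ss = 1/(1+∞) = 0.

0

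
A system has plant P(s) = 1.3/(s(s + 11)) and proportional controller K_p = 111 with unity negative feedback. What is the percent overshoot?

The closed-loop denominator s² + 11s + 144.3 gives ω_n = √144.3 = 12.01 and ζ = 11/(2ω_n) = 0.4579.
%OS = 100·exp(−πζ/√(1−ζ²)) = 100·exp(−π·0.4579/√0.7904) = 19.8%.

19.8%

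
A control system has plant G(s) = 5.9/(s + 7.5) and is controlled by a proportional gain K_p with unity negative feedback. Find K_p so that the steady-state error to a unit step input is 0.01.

For a type-0 loop with proportional control, e_ss = 1/(1 + K_p·G(0)).
G(0) = 0.7867. Require 1/(1 + K_p·0.7867) = 0.01, so 1 + 0.7867·K_p = 100.
K_p = (100 − 1)/0.7867 = 126.

K_p = 126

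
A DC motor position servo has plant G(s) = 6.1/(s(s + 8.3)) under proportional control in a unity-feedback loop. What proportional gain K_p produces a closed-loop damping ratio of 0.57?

K_p = 8.69

Closed-loop characteristic equation: s² + 8.3s + K_p·6.1 = 0.
So ω_n = √(6.1K_p) and 2ζω_n = 8.3, giving ζ = 8.3/(2√(6.1K_p)).
Setting ζ = 0.57: √(6.1K_p) = 8.3/(2·0.57) = 7.281, so K_p = 53.01/6.1 = 8.69.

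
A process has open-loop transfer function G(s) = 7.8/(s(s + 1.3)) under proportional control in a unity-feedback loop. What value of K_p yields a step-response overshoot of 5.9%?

From %OS = 100·exp(−πζ/√(1−ζ²)) = 5.9%, ζ = −ln(0.059)/√(π²+ln²(0.059)) = 0.6693.
Characteristic equation s² + 1.3s + 7.8K_p = 0 gives ζ = 1.3/(2√(7.8K_p)).
Setting ζ = 0.6693: √(7.8K_p) = 1.3/(2·0.6693) = 0.9711, so K_p = 0.9431/7.8 = 0.121.

K_p = 0.121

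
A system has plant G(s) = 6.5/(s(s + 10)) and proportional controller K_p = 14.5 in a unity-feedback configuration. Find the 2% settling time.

Closed-loop characteristic equation: s² + 10s + 94.25 = 0, so ω_n = 9.708 rad/s and ζ = 10/(2·9.708) = 0.515.
2% settling time T_s ≈ 4/(ζω_n) = 4/5 = 0.8 s.

T_s ≈ 0.8 s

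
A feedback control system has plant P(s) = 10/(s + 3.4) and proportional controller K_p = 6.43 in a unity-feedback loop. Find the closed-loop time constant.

Closed-loop transfer function: T(s) = K_p·P(s)/(1 + K_p·P(s)) = 64.3/(s + 3.4 + 64.3) = 64.3/(s + 67.7).
Time constant τ = 1/67.7 = 0.0148 s.

τ = 0.0148 s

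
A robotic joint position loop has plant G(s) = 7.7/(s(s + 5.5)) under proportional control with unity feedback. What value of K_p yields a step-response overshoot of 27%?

K_p = 6.64

From %OS = 100·exp(−πζ/√(1−ζ²)) = 27%, ζ = −ln(0.27)/√(π²+ln²(0.27)) = 0.3847.
Characteristic equation s² + 5.5s + 7.7K_p = 0 gives ζ = 5.5/(2√(7.7K_p)).
Setting ζ = 0.3847: √(7.7K_p) = 5.5/(2·0.3847) = 7.148, so K_p = 51.1/7.7 = 6.64.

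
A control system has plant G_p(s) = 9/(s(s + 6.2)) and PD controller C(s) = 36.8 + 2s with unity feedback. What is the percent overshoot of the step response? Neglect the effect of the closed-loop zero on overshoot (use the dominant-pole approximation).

Forward path: (36.8 + 2s)·9/(s(s+6.2)). The closed-loop characteristic equation is s² + (6.2 + 9·2)s + 9·36.8 = 0.
That is s² + 24.2s + 331.2 = 0, so ω_n = 18.2 rad/s and ζ = 24.2/(2·18.2) = 0.6649.
%OS = 100·exp(−πζ/√(1−ζ²)) = 6.1%.

6.1%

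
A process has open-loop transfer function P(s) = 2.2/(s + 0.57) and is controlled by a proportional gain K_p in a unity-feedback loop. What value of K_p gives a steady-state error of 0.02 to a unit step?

For a type-0 loop with proportional control, e_ss = 1/(1 + K_p·P(0)).
P(0) = 3.86. Require 1/(1 + K_p·3.86) = 0.02, so 1 + 3.86·K_p = 50.
K_p = (50 − 1)/3.86 = 12.7.

K_p = 12.7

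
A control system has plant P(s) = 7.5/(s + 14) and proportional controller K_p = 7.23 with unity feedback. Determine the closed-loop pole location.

Closed-loop transfer function: T(s) = K_p·P(s)/(1 + K_p·P(s)) = 54.23/(s + 14 + 54.23) = 54.23/(s + 68.22).
The closed-loop pole is at s = −68.22.

s = -68.22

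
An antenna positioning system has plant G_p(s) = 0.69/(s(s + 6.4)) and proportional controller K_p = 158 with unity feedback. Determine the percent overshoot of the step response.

36.4%

From 1 + K_pG_p(s) = 0: s² + 6.4s + 109 = 0 ⇒ ω_n = 10.44, ζ = 0.3065.
%OS = 100·exp(−πζ/√(1−ζ²)) = 100·exp(−π·0.3065/√0.9061) = 36.4%.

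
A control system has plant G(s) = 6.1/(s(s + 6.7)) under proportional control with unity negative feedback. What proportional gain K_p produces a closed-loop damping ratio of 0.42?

Closed-loop characteristic equation: s² + 6.7s + K_p·6.1 = 0.
So ω_n = √(6.1K_p) and 2ζω_n = 6.7, giving ζ = 6.7/(2√(6.1K_p)).
Setting ζ = 0.42: √(6.1K_p) = 6.7/(2·0.42) = 7.976, so K_p = 63.62/6.1 = 10.4.

K_p = 10.4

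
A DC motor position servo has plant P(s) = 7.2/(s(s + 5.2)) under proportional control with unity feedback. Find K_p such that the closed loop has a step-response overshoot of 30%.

From %OS = 100·exp(−πζ/√(1−ζ²)) = 30%, ζ = −ln(0.3)/√(π²+ln²(0.3)) = 0.3579.
Characteristic equation s² + 5.2s + 7.2K_p = 0 gives ζ = 5.2/(2√(7.2K_p)).
Setting ζ = 0.3579: √(7.2K_p) = 5.2/(2·0.3579) = 7.265, so K_p = 52.79/7.2 = 7.33.

K_p = 7.33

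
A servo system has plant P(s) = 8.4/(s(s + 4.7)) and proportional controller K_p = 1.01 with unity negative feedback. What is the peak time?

T_p = 1.83 s

Closed-loop characteristic equation: s² + 4.7s + 8.484 = 0, so ω_n = 2.913 rad/s and ζ = 4.7/(2·2.913) = 0.8068.
Damped frequency ω_d = ω_n√(1−ζ²) = 1.721 rad/s, so peak time T_p = π/ω_d = 1.83 s.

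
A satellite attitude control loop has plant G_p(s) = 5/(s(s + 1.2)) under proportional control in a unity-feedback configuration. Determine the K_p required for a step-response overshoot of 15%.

From %OS = 100·exp(−πζ/√(1−ζ²)) = 15%, ζ = −ln(0.15)/√(π²+ln²(0.15)) = 0.5169.
Characteristic equation s² + 1.2s + 5K_p = 0 gives ζ = 1.2/(2√(5K_p)).
Setting ζ = 0.5169: √(5K_p) = 1.2/(2·0.5169) = 1.161, so K_p = 1.347/5 = 0.269.

K_p = 0.269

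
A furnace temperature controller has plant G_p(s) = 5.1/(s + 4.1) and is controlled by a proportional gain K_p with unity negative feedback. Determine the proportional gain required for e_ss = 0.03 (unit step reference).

The loop is type 0, so e_ss(step) = 1/(1 + K_pos) with K_pos = K_p·G_p(0).
G_p(0) = 1.244. Require 1/(1 + K_p·1.244) = 0.03, so 1 + 1.244·K_p = 33.33.
K_p = (33.33 − 1)/1.244 = 26.

K_p = 26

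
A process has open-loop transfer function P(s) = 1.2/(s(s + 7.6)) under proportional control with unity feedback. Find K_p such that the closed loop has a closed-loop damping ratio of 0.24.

K_p = 209

Closed-loop characteristic equation: s² + 7.6s + K_p·1.2 = 0.
So ω_n = √(1.2K_p) and 2ζω_n = 7.6, giving ζ = 7.6/(2√(1.2K_p)).
Setting ζ = 0.24: √(1.2K_p) = 7.6/(2·0.24) = 15.83, so K_p = 250.7/1.2 = 209.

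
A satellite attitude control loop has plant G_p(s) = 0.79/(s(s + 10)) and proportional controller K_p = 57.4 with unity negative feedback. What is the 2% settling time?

The closed-loop denominator s² + 10s + 45.35 gives ω_n = √45.35 = 6.734 and ζ = 10/(2ω_n) = 0.7425.
2% settling time T_s ≈ 4/(ζω_n) = 4/5 = 0.8 s.

T_s ≈ 0.8 s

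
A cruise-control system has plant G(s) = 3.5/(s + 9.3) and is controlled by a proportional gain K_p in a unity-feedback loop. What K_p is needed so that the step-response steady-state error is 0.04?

K_p = 63.8

The loop is type 0, so e_ss(step) = 1/(1 + K_pos) with K_pos = K_p·G(0).
G(0) = 0.3763. Require 1/(1 + K_p·0.3763) = 0.04, so 1 + 0.3763·K_p = 25.
K_p = (25 − 1)/0.3763 = 63.8.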